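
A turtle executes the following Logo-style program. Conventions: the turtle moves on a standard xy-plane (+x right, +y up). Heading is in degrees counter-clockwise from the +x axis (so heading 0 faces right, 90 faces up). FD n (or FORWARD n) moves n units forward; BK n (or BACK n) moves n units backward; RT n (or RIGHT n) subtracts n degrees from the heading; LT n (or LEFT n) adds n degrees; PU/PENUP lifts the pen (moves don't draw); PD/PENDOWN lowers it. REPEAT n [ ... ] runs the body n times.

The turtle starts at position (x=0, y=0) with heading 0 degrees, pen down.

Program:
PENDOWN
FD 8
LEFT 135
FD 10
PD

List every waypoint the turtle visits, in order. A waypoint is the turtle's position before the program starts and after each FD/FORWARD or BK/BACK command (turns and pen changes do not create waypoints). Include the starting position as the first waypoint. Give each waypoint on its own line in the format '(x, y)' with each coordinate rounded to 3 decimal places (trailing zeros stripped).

Executing turtle program step by step:
Start: pos=(0,0), heading=0, pen down
PD: pen down
FD 8: (0,0) -> (8,0) [heading=0, draw]
LT 135: heading 0 -> 135
FD 10: (8,0) -> (0.929,7.071) [heading=135, draw]
PD: pen down
Final: pos=(0.929,7.071), heading=135, 2 segment(s) drawn
Waypoints (3 total):
(0, 0)
(8, 0)
(0.929, 7.071)

Answer: (0, 0)
(8, 0)
(0.929, 7.071)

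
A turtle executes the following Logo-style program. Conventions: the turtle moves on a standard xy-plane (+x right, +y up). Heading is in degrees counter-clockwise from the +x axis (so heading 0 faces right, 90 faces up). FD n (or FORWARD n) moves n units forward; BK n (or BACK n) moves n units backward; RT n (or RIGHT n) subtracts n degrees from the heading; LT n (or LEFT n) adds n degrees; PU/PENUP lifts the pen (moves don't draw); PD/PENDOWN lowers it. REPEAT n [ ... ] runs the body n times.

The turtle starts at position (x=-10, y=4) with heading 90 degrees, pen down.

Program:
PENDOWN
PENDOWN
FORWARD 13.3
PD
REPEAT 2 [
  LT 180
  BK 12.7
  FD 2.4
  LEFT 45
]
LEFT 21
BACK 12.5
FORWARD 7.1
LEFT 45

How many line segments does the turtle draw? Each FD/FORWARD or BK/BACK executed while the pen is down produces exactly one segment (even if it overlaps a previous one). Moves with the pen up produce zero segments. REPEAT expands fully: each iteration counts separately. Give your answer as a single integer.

Executing turtle program step by step:
Start: pos=(-10,4), heading=90, pen down
PD: pen down
PD: pen down
FD 13.3: (-10,4) -> (-10,17.3) [heading=90, draw]
PD: pen down
REPEAT 2 [
  -- iteration 1/2 --
  LT 180: heading 90 -> 270
  BK 12.7: (-10,17.3) -> (-10,30) [heading=270, draw]
  FD 2.4: (-10,30) -> (-10,27.6) [heading=270, draw]
  LT 45: heading 270 -> 315
  -- iteration 2/2 --
  LT 180: heading 315 -> 135
  BK 12.7: (-10,27.6) -> (-1.02,18.62) [heading=135, draw]
  FD 2.4: (-1.02,18.62) -> (-2.717,20.317) [heading=135, draw]
  LT 45: heading 135 -> 180
]
LT 21: heading 180 -> 201
BK 12.5: (-2.717,20.317) -> (8.953,24.796) [heading=201, draw]
FD 7.1: (8.953,24.796) -> (2.325,22.252) [heading=201, draw]
LT 45: heading 201 -> 246
Final: pos=(2.325,22.252), heading=246, 7 segment(s) drawn
Segments drawn: 7

Answer: 7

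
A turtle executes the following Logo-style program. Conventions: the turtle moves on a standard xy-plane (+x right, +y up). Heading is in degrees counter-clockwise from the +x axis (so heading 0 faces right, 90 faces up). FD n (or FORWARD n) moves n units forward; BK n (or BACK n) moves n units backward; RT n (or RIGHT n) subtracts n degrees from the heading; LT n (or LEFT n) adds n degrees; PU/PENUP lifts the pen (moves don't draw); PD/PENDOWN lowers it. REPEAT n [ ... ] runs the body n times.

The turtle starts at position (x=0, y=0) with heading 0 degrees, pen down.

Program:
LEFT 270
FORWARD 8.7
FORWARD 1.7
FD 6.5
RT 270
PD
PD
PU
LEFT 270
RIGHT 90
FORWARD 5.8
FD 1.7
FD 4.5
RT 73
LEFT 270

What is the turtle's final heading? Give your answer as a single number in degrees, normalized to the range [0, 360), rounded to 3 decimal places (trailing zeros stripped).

Executing turtle program step by step:
Start: pos=(0,0), heading=0, pen down
LT 270: heading 0 -> 270
FD 8.7: (0,0) -> (0,-8.7) [heading=270, draw]
FD 1.7: (0,-8.7) -> (0,-10.4) [heading=270, draw]
FD 6.5: (0,-10.4) -> (0,-16.9) [heading=270, draw]
RT 270: heading 270 -> 0
PD: pen down
PD: pen down
PU: pen up
LT 270: heading 0 -> 270
RT 90: heading 270 -> 180
FD 5.8: (0,-16.9) -> (-5.8,-16.9) [heading=180, move]
FD 1.7: (-5.8,-16.9) -> (-7.5,-16.9) [heading=180, move]
FD 4.5: (-7.5,-16.9) -> (-12,-16.9) [heading=180, move]
RT 73: heading 180 -> 107
LT 270: heading 107 -> 17
Final: pos=(-12,-16.9), heading=17, 3 segment(s) drawn

Answer: 17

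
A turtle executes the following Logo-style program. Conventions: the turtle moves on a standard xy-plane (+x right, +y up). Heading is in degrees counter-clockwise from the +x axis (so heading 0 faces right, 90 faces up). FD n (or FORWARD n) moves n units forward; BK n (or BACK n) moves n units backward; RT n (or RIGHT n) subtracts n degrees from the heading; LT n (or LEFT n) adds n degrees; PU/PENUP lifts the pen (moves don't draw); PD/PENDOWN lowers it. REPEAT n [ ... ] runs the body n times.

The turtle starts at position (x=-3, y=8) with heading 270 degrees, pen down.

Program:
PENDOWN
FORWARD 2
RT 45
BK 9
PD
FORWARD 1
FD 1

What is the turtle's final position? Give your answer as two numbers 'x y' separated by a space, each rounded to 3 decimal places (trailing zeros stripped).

Executing turtle program step by step:
Start: pos=(-3,8), heading=270, pen down
PD: pen down
FD 2: (-3,8) -> (-3,6) [heading=270, draw]
RT 45: heading 270 -> 225
BK 9: (-3,6) -> (3.364,12.364) [heading=225, draw]
PD: pen down
FD 1: (3.364,12.364) -> (2.657,11.657) [heading=225, draw]
FD 1: (2.657,11.657) -> (1.95,10.95) [heading=225, draw]
Final: pos=(1.95,10.95), heading=225, 4 segment(s) drawn

Answer: 1.95 10.95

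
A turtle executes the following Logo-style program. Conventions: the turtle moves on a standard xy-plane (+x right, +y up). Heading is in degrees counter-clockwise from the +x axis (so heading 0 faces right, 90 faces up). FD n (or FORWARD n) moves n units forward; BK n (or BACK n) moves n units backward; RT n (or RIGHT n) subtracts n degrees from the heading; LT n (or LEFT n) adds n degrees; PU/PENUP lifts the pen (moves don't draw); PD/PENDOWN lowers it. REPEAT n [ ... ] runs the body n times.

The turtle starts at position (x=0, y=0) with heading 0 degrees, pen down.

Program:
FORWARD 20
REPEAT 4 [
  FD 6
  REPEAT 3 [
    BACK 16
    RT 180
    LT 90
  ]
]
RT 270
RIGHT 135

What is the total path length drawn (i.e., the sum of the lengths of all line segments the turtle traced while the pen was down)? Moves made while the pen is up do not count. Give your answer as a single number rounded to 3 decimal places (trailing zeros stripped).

Executing turtle program step by step:
Start: pos=(0,0), heading=0, pen down
FD 20: (0,0) -> (20,0) [heading=0, draw]
REPEAT 4 [
  -- iteration 1/4 --
  FD 6: (20,0) -> (26,0) [heading=0, draw]
  REPEAT 3 [
    -- iteration 1/3 --
    BK 16: (26,0) -> (10,0) [heading=0, draw]
    RT 180: heading 0 -> 180
    LT 90: heading 180 -> 270
    -- iteration 2/3 --
    BK 16: (10,0) -> (10,16) [heading=270, draw]
    RT 180: heading 270 -> 90
    LT 90: heading 90 -> 180
    -- iteration 3/3 --
    BK 16: (10,16) -> (26,16) [heading=180, draw]
    RT 180: heading 180 -> 0
    LT 90: heading 0 -> 90
  ]
  -- iteration 2/4 --
  FD 6: (26,16) -> (26,22) [heading=90, draw]
  REPEAT 3 [
    -- iteration 1/3 --
    BK 16: (26,22) -> (26,6) [heading=90, draw]
    RT 180: heading 90 -> 270
    LT 90: heading 270 -> 0
    -- iteration 2/3 --
    BK 16: (26,6) -> (10,6) [heading=0, draw]
    RT 180: heading 0 -> 180
    LT 90: heading 180 -> 270
    -- iteration 3/3 --
    BK 16: (10,6) -> (10,22) [heading=270, draw]
    RT 180: heading 270 -> 90
    LT 90: heading 90 -> 180
  ]
  -- iteration 3/4 --
  FD 6: (10,22) -> (4,22) [heading=180, draw]
  REPEAT 3 [
    -- iteration 1/3 --
    BK 16: (4,22) -> (20,22) [heading=180, draw]
    RT 180: heading 180 -> 0
    LT 90: heading 0 -> 90
    -- iteration 2/3 --
    BK 16: (20,22) -> (20,6) [heading=90, draw]
    RT 180: heading 90 -> 270
    LT 90: heading 270 -> 0
    -- iteration 3/3 --
    BK 16: (20,6) -> (4,6) [heading=0, draw]
    RT 180: heading 0 -> 180
    LT 90: heading 180 -> 270
  ]
  -- iteration 4/4 --
  FD 6: (4,6) -> (4,0) [heading=270, draw]
  REPEAT 3 [
    -- iteration 1/3 --
    BK 16: (4,0) -> (4,16) [heading=270, draw]
    RT 180: heading 270 -> 90
    LT 90: heading 90 -> 180
    -- iteration 2/3 --
    BK 16: (4,16) -> (20,16) [heading=180, draw]
    RT 180: heading 180 -> 0
    LT 90: heading 0 -> 90
    -- iteration 3/3 --
    BK 16: (20,16) -> (20,0) [heading=90, draw]
    RT 180: heading 90 -> 270
    LT 90: heading 270 -> 0
  ]
]
RT 270: heading 0 -> 90
RT 135: heading 90 -> 315
Final: pos=(20,0), heading=315, 17 segment(s) drawn

Segment lengths:
  seg 1: (0,0) -> (20,0), length = 20
  seg 2: (20,0) -> (26,0), length = 6
  seg 3: (26,0) -> (10,0), length = 16
  seg 4: (10,0) -> (10,16), length = 16
  seg 5: (10,16) -> (26,16), length = 16
  seg 6: (26,16) -> (26,22), length = 6
  seg 7: (26,22) -> (26,6), length = 16
  seg 8: (26,6) -> (10,6), length = 16
  seg 9: (10,6) -> (10,22), length = 16
  seg 10: (10,22) -> (4,22), length = 6
  seg 11: (4,22) -> (20,22), length = 16
  seg 12: (20,22) -> (20,6), length = 16
  seg 13: (20,6) -> (4,6), length = 16
  seg 14: (4,6) -> (4,0), length = 6
  seg 15: (4,0) -> (4,16), length = 16
  seg 16: (4,16) -> (20,16), length = 16
  seg 17: (20,16) -> (20,0), length = 16
Total = 236

Answer: 236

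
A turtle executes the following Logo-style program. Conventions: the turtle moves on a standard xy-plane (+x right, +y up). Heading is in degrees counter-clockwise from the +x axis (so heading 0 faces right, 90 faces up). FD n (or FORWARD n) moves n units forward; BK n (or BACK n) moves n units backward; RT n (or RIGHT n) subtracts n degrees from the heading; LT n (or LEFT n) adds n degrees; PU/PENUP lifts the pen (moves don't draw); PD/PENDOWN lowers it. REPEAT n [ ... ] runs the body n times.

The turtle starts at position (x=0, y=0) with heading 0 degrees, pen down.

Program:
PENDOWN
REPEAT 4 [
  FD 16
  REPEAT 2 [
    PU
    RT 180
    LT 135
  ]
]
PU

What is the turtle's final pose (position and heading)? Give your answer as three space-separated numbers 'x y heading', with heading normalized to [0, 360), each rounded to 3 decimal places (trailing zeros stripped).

Answer: 0 0 0

Derivation:
Executing turtle program step by step:
Start: pos=(0,0), heading=0, pen down
PD: pen down
REPEAT 4 [
  -- iteration 1/4 --
  FD 16: (0,0) -> (16,0) [heading=0, draw]
  REPEAT 2 [
    -- iteration 1/2 --
    PU: pen up
    RT 180: heading 0 -> 180
    LT 135: heading 180 -> 315
    -- iteration 2/2 --
    PU: pen up
    RT 180: heading 315 -> 135
    LT 135: heading 135 -> 270
  ]
  -- iteration 2/4 --
  FD 16: (16,0) -> (16,-16) [heading=270, move]
  REPEAT 2 [
    -- iteration 1/2 --
    PU: pen up
    RT 180: heading 270 -> 90
    LT 135: heading 90 -> 225
    -- iteration 2/2 --
    PU: pen up
    RT 180: heading 225 -> 45
    LT 135: heading 45 -> 180
  ]
  -- iteration 3/4 --
  FD 16: (16,-16) -> (0,-16) [heading=180, move]
  REPEAT 2 [
    -- iteration 1/2 --
    PU: pen up
    RT 180: heading 180 -> 0
    LT 135: heading 0 -> 135
    -- iteration 2/2 --
    PU: pen up
    RT 180: heading 135 -> 315
    LT 135: heading 315 -> 90
  ]
  -- iteration 4/4 --
  FD 16: (0,-16) -> (0,0) [heading=90, move]
  REPEAT 2 [
    -- iteration 1/2 --
    PU: pen up
    RT 180: heading 90 -> 270
    LT 135: heading 270 -> 45
    -- iteration 2/2 --
    PU: pen up
    RT 180: heading 45 -> 225
    LT 135: heading 225 -> 0
  ]
]
PU: pen up
Final: pos=(0,0), heading=0, 1 segment(s) drawn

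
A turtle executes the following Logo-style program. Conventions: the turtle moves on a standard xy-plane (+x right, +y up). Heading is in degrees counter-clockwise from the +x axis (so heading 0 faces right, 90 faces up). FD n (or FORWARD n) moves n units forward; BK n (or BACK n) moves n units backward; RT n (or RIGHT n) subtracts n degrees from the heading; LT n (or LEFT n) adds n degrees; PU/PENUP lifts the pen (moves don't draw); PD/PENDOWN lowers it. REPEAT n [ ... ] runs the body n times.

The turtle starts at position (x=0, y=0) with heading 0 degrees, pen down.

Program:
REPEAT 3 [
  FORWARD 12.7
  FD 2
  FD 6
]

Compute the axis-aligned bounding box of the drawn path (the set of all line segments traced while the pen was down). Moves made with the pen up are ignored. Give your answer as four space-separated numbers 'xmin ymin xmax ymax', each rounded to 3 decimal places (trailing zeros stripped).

Answer: 0 0 62.1 0

Derivation:
Executing turtle program step by step:
Start: pos=(0,0), heading=0, pen down
REPEAT 3 [
  -- iteration 1/3 --
  FD 12.7: (0,0) -> (12.7,0) [heading=0, draw]
  FD 2: (12.7,0) -> (14.7,0) [heading=0, draw]
  FD 6: (14.7,0) -> (20.7,0) [heading=0, draw]
  -- iteration 2/3 --
  FD 12.7: (20.7,0) -> (33.4,0) [heading=0, draw]
  FD 2: (33.4,0) -> (35.4,0) [heading=0, draw]
  FD 6: (35.4,0) -> (41.4,0) [heading=0, draw]
  -- iteration 3/3 --
  FD 12.7: (41.4,0) -> (54.1,0) [heading=0, draw]
  FD 2: (54.1,0) -> (56.1,0) [heading=0, draw]
  FD 6: (56.1,0) -> (62.1,0) [heading=0, draw]
]
Final: pos=(62.1,0), heading=0, 9 segment(s) drawn

Segment endpoints: x in {0, 12.7, 14.7, 20.7, 33.4, 35.4, 41.4, 54.1, 56.1, 62.1}, y in {0}
xmin=0, ymin=0, xmax=62.1, ymax=0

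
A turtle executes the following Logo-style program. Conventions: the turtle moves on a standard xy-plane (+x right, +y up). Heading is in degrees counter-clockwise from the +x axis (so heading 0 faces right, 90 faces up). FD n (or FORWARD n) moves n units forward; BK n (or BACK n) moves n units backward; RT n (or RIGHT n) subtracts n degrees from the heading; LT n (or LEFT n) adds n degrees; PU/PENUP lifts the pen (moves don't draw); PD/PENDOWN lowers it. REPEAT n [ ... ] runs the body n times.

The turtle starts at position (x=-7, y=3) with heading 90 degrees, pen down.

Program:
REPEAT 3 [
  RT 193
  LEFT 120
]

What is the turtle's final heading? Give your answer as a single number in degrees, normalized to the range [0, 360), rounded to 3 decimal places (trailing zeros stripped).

Executing turtle program step by step:
Start: pos=(-7,3), heading=90, pen down
REPEAT 3 [
  -- iteration 1/3 --
  RT 193: heading 90 -> 257
  LT 120: heading 257 -> 17
  -- iteration 2/3 --
  RT 193: heading 17 -> 184
  LT 120: heading 184 -> 304
  -- iteration 3/3 --
  RT 193: heading 304 -> 111
  LT 120: heading 111 -> 231
]
Final: pos=(-7,3), heading=231, 0 segment(s) drawn

Answer: 231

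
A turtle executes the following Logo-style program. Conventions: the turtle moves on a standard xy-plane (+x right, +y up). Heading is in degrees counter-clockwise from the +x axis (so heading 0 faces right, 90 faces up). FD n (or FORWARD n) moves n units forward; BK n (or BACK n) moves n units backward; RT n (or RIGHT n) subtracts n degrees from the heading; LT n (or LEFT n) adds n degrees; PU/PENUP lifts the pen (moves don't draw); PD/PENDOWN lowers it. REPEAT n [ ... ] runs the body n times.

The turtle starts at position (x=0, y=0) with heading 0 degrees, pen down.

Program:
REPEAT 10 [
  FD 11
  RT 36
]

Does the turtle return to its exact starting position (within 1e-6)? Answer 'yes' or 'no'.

Executing turtle program step by step:
Start: pos=(0,0), heading=0, pen down
REPEAT 10 [
  -- iteration 1/10 --
  FD 11: (0,0) -> (11,0) [heading=0, draw]
  RT 36: heading 0 -> 324
  -- iteration 2/10 --
  FD 11: (11,0) -> (19.899,-6.466) [heading=324, draw]
  RT 36: heading 324 -> 288
  -- iteration 3/10 --
  FD 11: (19.899,-6.466) -> (23.298,-16.927) [heading=288, draw]
  RT 36: heading 288 -> 252
  -- iteration 4/10 --
  FD 11: (23.298,-16.927) -> (19.899,-27.389) [heading=252, draw]
  RT 36: heading 252 -> 216
  -- iteration 5/10 --
  FD 11: (19.899,-27.389) -> (11,-33.855) [heading=216, draw]
  RT 36: heading 216 -> 180
  -- iteration 6/10 --
  FD 11: (11,-33.855) -> (0,-33.855) [heading=180, draw]
  RT 36: heading 180 -> 144
  -- iteration 7/10 --
  FD 11: (0,-33.855) -> (-8.899,-27.389) [heading=144, draw]
  RT 36: heading 144 -> 108
  -- iteration 8/10 --
  FD 11: (-8.899,-27.389) -> (-12.298,-16.927) [heading=108, draw]
  RT 36: heading 108 -> 72
  -- iteration 9/10 --
  FD 11: (-12.298,-16.927) -> (-8.899,-6.466) [heading=72, draw]
  RT 36: heading 72 -> 36
  -- iteration 10/10 --
  FD 11: (-8.899,-6.466) -> (0,0) [heading=36, draw]
  RT 36: heading 36 -> 0
]
Final: pos=(0,0), heading=0, 10 segment(s) drawn

Start position: (0, 0)
Final position: (0, 0)
Distance = 0; < 1e-6 -> CLOSED

Answer: yes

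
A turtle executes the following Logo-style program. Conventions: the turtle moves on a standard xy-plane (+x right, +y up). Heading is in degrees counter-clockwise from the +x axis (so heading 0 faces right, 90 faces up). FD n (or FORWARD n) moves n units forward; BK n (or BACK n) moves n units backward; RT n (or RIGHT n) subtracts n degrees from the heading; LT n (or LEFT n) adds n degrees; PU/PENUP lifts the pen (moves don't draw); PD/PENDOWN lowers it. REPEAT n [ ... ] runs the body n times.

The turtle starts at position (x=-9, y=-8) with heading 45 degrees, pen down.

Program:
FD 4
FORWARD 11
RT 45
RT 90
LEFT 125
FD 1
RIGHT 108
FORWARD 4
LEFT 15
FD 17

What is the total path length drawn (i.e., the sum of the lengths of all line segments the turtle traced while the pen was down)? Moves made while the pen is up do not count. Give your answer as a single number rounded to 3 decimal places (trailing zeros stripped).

Executing turtle program step by step:
Start: pos=(-9,-8), heading=45, pen down
FD 4: (-9,-8) -> (-6.172,-5.172) [heading=45, draw]
FD 11: (-6.172,-5.172) -> (1.607,2.607) [heading=45, draw]
RT 45: heading 45 -> 0
RT 90: heading 0 -> 270
LT 125: heading 270 -> 35
FD 1: (1.607,2.607) -> (2.426,3.18) [heading=35, draw]
RT 108: heading 35 -> 287
FD 4: (2.426,3.18) -> (3.595,-0.645) [heading=287, draw]
LT 15: heading 287 -> 302
FD 17: (3.595,-0.645) -> (12.604,-15.062) [heading=302, draw]
Final: pos=(12.604,-15.062), heading=302, 5 segment(s) drawn

Segment lengths:
  seg 1: (-9,-8) -> (-6.172,-5.172), length = 4
  seg 2: (-6.172,-5.172) -> (1.607,2.607), length = 11
  seg 3: (1.607,2.607) -> (2.426,3.18), length = 1
  seg 4: (2.426,3.18) -> (3.595,-0.645), length = 4
  seg 5: (3.595,-0.645) -> (12.604,-15.062), length = 17
Total = 37

Answer: 37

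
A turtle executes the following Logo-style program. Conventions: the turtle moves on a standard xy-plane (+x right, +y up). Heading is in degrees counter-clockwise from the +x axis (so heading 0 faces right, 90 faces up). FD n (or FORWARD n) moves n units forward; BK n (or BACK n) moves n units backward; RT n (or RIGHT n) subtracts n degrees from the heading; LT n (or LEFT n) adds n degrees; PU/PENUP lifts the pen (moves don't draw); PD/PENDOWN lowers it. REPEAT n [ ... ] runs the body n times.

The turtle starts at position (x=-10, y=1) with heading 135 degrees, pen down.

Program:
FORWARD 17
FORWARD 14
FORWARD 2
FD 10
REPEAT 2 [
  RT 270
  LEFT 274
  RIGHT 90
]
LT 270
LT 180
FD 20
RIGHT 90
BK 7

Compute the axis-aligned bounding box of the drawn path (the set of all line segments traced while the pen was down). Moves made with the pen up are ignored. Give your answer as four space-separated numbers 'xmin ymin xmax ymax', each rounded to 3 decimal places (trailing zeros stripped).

Executing turtle program step by step:
Start: pos=(-10,1), heading=135, pen down
FD 17: (-10,1) -> (-22.021,13.021) [heading=135, draw]
FD 14: (-22.021,13.021) -> (-31.92,22.92) [heading=135, draw]
FD 2: (-31.92,22.92) -> (-33.335,24.335) [heading=135, draw]
FD 10: (-33.335,24.335) -> (-40.406,31.406) [heading=135, draw]
REPEAT 2 [
  -- iteration 1/2 --
  RT 270: heading 135 -> 225
  LT 274: heading 225 -> 139
  RT 90: heading 139 -> 49
  -- iteration 2/2 --
  RT 270: heading 49 -> 139
  LT 274: heading 139 -> 53
  RT 90: heading 53 -> 323
]
LT 270: heading 323 -> 233
LT 180: heading 233 -> 53
FD 20: (-40.406,31.406) -> (-28.369,47.378) [heading=53, draw]
RT 90: heading 53 -> 323
BK 7: (-28.369,47.378) -> (-33.96,51.591) [heading=323, draw]
Final: pos=(-33.96,51.591), heading=323, 6 segment(s) drawn

Segment endpoints: x in {-40.406, -33.96, -33.335, -31.92, -28.369, -22.021, -10}, y in {1, 13.021, 22.92, 24.335, 31.406, 47.378, 51.591}
xmin=-40.406, ymin=1, xmax=-10, ymax=51.591

Answer: -40.406 1 -10 51.591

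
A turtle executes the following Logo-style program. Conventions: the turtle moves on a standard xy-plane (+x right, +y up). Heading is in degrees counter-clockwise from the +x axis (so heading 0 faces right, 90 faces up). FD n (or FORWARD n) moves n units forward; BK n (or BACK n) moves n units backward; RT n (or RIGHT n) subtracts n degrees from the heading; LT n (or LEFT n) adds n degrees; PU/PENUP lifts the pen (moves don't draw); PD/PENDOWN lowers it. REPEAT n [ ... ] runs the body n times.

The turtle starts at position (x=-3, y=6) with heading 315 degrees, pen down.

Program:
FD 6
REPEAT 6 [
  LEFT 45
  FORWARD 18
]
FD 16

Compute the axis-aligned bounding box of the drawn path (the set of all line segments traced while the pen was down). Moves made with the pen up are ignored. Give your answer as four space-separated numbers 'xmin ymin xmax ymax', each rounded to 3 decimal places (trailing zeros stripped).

Answer: -22.799 1.757 31.971 45.213

Derivation:
Executing turtle program step by step:
Start: pos=(-3,6), heading=315, pen down
FD 6: (-3,6) -> (1.243,1.757) [heading=315, draw]
REPEAT 6 [
  -- iteration 1/6 --
  LT 45: heading 315 -> 0
  FD 18: (1.243,1.757) -> (19.243,1.757) [heading=0, draw]
  -- iteration 2/6 --
  LT 45: heading 0 -> 45
  FD 18: (19.243,1.757) -> (31.971,14.485) [heading=45, draw]
  -- iteration 3/6 --
  LT 45: heading 45 -> 90
  FD 18: (31.971,14.485) -> (31.971,32.485) [heading=90, draw]
  -- iteration 4/6 --
  LT 45: heading 90 -> 135
  FD 18: (31.971,32.485) -> (19.243,45.213) [heading=135, draw]
  -- iteration 5/6 --
  LT 45: heading 135 -> 180
  FD 18: (19.243,45.213) -> (1.243,45.213) [heading=180, draw]
  -- iteration 6/6 --
  LT 45: heading 180 -> 225
  FD 18: (1.243,45.213) -> (-11.485,32.485) [heading=225, draw]
]
FD 16: (-11.485,32.485) -> (-22.799,21.172) [heading=225, draw]
Final: pos=(-22.799,21.172), heading=225, 8 segment(s) drawn

Segment endpoints: x in {-22.799, -11.485, -3, 1.243, 1.243, 19.243, 19.243, 31.971, 31.971}, y in {1.757, 1.757, 6, 14.485, 21.172, 32.485, 32.485, 45.213, 45.213}
xmin=-22.799, ymin=1.757, xmax=31.971, ymax=45.213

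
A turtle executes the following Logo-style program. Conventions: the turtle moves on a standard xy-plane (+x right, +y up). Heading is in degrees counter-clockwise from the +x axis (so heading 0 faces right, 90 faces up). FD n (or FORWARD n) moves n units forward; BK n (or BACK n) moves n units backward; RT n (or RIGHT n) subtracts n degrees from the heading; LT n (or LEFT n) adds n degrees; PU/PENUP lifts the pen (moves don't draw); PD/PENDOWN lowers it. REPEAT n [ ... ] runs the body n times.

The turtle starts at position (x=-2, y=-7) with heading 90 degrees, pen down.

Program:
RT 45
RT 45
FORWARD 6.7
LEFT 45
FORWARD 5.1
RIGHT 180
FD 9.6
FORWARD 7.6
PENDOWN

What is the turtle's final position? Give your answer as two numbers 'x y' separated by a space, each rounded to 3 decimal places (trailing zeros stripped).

Executing turtle program step by step:
Start: pos=(-2,-7), heading=90, pen down
RT 45: heading 90 -> 45
RT 45: heading 45 -> 0
FD 6.7: (-2,-7) -> (4.7,-7) [heading=0, draw]
LT 45: heading 0 -> 45
FD 5.1: (4.7,-7) -> (8.306,-3.394) [heading=45, draw]
RT 180: heading 45 -> 225
FD 9.6: (8.306,-3.394) -> (1.518,-10.182) [heading=225, draw]
FD 7.6: (1.518,-10.182) -> (-3.856,-15.556) [heading=225, draw]
PD: pen down
Final: pos=(-3.856,-15.556), heading=225, 4 segment(s) drawn

Answer: -3.856 -15.556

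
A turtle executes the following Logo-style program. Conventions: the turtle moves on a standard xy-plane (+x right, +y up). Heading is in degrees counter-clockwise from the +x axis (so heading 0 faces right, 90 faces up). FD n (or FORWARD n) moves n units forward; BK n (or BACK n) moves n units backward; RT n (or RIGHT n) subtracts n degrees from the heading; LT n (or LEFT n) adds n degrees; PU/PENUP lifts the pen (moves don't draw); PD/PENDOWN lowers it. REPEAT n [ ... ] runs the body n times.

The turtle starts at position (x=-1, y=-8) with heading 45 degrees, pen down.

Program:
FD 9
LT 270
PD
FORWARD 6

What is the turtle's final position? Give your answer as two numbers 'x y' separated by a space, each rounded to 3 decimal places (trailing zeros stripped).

Executing turtle program step by step:
Start: pos=(-1,-8), heading=45, pen down
FD 9: (-1,-8) -> (5.364,-1.636) [heading=45, draw]
LT 270: heading 45 -> 315
PD: pen down
FD 6: (5.364,-1.636) -> (9.607,-5.879) [heading=315, draw]
Final: pos=(9.607,-5.879), heading=315, 2 segment(s) drawn

Answer: 9.607 -5.879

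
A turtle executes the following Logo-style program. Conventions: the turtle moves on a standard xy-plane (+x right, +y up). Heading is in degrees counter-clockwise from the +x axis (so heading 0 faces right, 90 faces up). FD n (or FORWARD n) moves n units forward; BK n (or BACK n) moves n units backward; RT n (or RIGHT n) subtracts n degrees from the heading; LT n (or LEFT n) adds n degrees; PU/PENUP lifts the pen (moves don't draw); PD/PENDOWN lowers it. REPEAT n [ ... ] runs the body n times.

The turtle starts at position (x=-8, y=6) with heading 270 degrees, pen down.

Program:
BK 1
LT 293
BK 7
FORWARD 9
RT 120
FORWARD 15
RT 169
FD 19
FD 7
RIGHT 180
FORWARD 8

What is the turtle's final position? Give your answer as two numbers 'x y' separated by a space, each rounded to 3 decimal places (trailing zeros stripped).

Executing turtle program step by step:
Start: pos=(-8,6), heading=270, pen down
BK 1: (-8,6) -> (-8,7) [heading=270, draw]
LT 293: heading 270 -> 203
BK 7: (-8,7) -> (-1.556,9.735) [heading=203, draw]
FD 9: (-1.556,9.735) -> (-9.841,6.219) [heading=203, draw]
RT 120: heading 203 -> 83
FD 15: (-9.841,6.219) -> (-8.013,21.107) [heading=83, draw]
RT 169: heading 83 -> 274
FD 19: (-8.013,21.107) -> (-6.688,2.153) [heading=274, draw]
FD 7: (-6.688,2.153) -> (-6.199,-4.83) [heading=274, draw]
RT 180: heading 274 -> 94
FD 8: (-6.199,-4.83) -> (-6.757,3.151) [heading=94, draw]
Final: pos=(-6.757,3.151), heading=94, 7 segment(s) drawn

Answer: -6.757 3.151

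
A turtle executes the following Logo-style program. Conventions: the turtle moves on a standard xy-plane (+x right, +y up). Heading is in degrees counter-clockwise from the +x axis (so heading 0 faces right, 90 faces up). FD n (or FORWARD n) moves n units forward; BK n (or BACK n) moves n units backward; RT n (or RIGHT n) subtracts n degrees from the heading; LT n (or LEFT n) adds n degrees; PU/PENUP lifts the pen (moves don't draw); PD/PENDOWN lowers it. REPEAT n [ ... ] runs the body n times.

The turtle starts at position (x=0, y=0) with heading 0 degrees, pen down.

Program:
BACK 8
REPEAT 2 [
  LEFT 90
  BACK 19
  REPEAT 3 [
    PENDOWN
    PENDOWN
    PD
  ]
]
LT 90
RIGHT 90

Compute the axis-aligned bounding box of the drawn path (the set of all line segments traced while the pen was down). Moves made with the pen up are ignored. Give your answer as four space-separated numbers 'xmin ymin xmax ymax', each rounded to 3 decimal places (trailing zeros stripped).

Executing turtle program step by step:
Start: pos=(0,0), heading=0, pen down
BK 8: (0,0) -> (-8,0) [heading=0, draw]
REPEAT 2 [
  -- iteration 1/2 --
  LT 90: heading 0 -> 90
  BK 19: (-8,0) -> (-8,-19) [heading=90, draw]
  REPEAT 3 [
    -- iteration 1/3 --
    PD: pen down
    PD: pen down
    PD: pen down
    -- iteration 2/3 --
    PD: pen down
    PD: pen down
    PD: pen down
    -- iteration 3/3 --
    PD: pen down
    PD: pen down
    PD: pen down
  ]
  -- iteration 2/2 --
  LT 90: heading 90 -> 180
  BK 19: (-8,-19) -> (11,-19) [heading=180, draw]
  REPEAT 3 [
    -- iteration 1/3 --
    PD: pen down
    PD: pen down
    PD: pen down
    -- iteration 2/3 --
    PD: pen down
    PD: pen down
    PD: pen down
    -- iteration 3/3 --
    PD: pen down
    PD: pen down
    PD: pen down
  ]
]
LT 90: heading 180 -> 270
RT 90: heading 270 -> 180
Final: pos=(11,-19), heading=180, 3 segment(s) drawn

Segment endpoints: x in {-8, -8, 0, 11}, y in {-19, -19, 0}
xmin=-8, ymin=-19, xmax=11, ymax=0

Answer: -8 -19 11 0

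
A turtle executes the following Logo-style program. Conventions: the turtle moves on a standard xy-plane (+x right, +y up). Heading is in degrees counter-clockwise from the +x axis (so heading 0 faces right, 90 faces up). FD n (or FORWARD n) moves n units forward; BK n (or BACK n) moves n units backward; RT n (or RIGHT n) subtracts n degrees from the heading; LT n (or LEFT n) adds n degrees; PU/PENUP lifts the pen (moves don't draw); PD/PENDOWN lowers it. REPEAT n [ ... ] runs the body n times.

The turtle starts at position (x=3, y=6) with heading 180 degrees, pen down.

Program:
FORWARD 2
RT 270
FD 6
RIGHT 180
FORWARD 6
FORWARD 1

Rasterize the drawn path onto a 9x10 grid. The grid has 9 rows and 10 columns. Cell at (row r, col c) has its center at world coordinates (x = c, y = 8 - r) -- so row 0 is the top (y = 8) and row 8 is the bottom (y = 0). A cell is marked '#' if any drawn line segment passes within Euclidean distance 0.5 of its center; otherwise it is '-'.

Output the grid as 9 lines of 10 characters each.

Segment 0: (3,6) -> (1,6)
Segment 1: (1,6) -> (1,0)
Segment 2: (1,0) -> (1,6)
Segment 3: (1,6) -> (1,7)

Answer: ----------
-#--------
-###------
-#--------
-#--------
-#--------
-#--------
-#--------
-#--------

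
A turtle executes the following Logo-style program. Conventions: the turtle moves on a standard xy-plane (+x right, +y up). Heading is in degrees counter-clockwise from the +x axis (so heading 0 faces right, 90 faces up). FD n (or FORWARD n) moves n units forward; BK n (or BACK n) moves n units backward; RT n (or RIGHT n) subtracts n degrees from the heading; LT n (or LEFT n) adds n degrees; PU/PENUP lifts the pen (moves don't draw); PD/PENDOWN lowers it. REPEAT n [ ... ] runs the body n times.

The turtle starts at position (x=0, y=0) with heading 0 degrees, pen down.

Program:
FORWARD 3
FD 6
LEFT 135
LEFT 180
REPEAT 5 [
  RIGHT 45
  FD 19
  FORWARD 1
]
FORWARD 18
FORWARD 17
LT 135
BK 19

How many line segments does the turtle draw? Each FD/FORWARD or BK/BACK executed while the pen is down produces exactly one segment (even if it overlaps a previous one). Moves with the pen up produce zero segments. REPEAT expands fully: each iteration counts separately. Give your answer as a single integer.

Answer: 15

Derivation:
Executing turtle program step by step:
Start: pos=(0,0), heading=0, pen down
FD 3: (0,0) -> (3,0) [heading=0, draw]
FD 6: (3,0) -> (9,0) [heading=0, draw]
LT 135: heading 0 -> 135
LT 180: heading 135 -> 315
REPEAT 5 [
  -- iteration 1/5 --
  RT 45: heading 315 -> 270
  FD 19: (9,0) -> (9,-19) [heading=270, draw]
  FD 1: (9,-19) -> (9,-20) [heading=270, draw]
  -- iteration 2/5 --
  RT 45: heading 270 -> 225
  FD 19: (9,-20) -> (-4.435,-33.435) [heading=225, draw]
  FD 1: (-4.435,-33.435) -> (-5.142,-34.142) [heading=225, draw]
  -- iteration 3/5 --
  RT 45: heading 225 -> 180
  FD 19: (-5.142,-34.142) -> (-24.142,-34.142) [heading=180, draw]
  FD 1: (-24.142,-34.142) -> (-25.142,-34.142) [heading=180, draw]
  -- iteration 4/5 --
  RT 45: heading 180 -> 135
  FD 19: (-25.142,-34.142) -> (-38.577,-20.707) [heading=135, draw]
  FD 1: (-38.577,-20.707) -> (-39.284,-20) [heading=135, draw]
  -- iteration 5/5 --
  RT 45: heading 135 -> 90
  FD 19: (-39.284,-20) -> (-39.284,-1) [heading=90, draw]
  FD 1: (-39.284,-1) -> (-39.284,0) [heading=90, draw]
]
FD 18: (-39.284,0) -> (-39.284,18) [heading=90, draw]
FD 17: (-39.284,18) -> (-39.284,35) [heading=90, draw]
LT 135: heading 90 -> 225
BK 19: (-39.284,35) -> (-25.849,48.435) [heading=225, draw]
Final: pos=(-25.849,48.435), heading=225, 15 segment(s) drawn
Segments drawn: 15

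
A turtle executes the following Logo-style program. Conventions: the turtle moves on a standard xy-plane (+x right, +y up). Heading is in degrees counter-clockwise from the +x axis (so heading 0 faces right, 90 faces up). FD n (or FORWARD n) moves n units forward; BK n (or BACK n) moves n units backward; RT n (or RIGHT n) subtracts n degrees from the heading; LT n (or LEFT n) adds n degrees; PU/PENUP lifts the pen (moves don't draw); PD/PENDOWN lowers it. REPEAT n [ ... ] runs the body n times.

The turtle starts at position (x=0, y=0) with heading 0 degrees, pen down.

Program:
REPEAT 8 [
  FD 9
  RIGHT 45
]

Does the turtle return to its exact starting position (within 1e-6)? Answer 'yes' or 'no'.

Executing turtle program step by step:
Start: pos=(0,0), heading=0, pen down
REPEAT 8 [
  -- iteration 1/8 --
  FD 9: (0,0) -> (9,0) [heading=0, draw]
  RT 45: heading 0 -> 315
  -- iteration 2/8 --
  FD 9: (9,0) -> (15.364,-6.364) [heading=315, draw]
  RT 45: heading 315 -> 270
  -- iteration 3/8 --
  FD 9: (15.364,-6.364) -> (15.364,-15.364) [heading=270, draw]
  RT 45: heading 270 -> 225
  -- iteration 4/8 --
  FD 9: (15.364,-15.364) -> (9,-21.728) [heading=225, draw]
  RT 45: heading 225 -> 180
  -- iteration 5/8 --
  FD 9: (9,-21.728) -> (0,-21.728) [heading=180, draw]
  RT 45: heading 180 -> 135
  -- iteration 6/8 --
  FD 9: (0,-21.728) -> (-6.364,-15.364) [heading=135, draw]
  RT 45: heading 135 -> 90
  -- iteration 7/8 --
  FD 9: (-6.364,-15.364) -> (-6.364,-6.364) [heading=90, draw]
  RT 45: heading 90 -> 45
  -- iteration 8/8 --
  FD 9: (-6.364,-6.364) -> (0,0) [heading=45, draw]
  RT 45: heading 45 -> 0
]
Final: pos=(0,0), heading=0, 8 segment(s) drawn

Start position: (0, 0)
Final position: (0, 0)
Distance = 0; < 1e-6 -> CLOSED

Answer: yes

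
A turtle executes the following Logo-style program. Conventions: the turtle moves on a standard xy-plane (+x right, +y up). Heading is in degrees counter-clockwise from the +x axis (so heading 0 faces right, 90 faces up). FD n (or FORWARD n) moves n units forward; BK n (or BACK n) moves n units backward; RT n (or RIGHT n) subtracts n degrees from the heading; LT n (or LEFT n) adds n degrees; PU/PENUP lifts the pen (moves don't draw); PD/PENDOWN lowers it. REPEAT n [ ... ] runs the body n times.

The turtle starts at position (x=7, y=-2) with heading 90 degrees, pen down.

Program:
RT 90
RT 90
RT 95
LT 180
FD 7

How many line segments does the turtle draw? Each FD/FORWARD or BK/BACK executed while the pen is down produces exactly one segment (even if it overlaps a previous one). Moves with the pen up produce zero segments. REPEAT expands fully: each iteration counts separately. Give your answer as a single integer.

Answer: 1

Derivation:
Executing turtle program step by step:
Start: pos=(7,-2), heading=90, pen down
RT 90: heading 90 -> 0
RT 90: heading 0 -> 270
RT 95: heading 270 -> 175
LT 180: heading 175 -> 355
FD 7: (7,-2) -> (13.973,-2.61) [heading=355, draw]
Final: pos=(13.973,-2.61), heading=355, 1 segment(s) drawn
Segments drawn: 1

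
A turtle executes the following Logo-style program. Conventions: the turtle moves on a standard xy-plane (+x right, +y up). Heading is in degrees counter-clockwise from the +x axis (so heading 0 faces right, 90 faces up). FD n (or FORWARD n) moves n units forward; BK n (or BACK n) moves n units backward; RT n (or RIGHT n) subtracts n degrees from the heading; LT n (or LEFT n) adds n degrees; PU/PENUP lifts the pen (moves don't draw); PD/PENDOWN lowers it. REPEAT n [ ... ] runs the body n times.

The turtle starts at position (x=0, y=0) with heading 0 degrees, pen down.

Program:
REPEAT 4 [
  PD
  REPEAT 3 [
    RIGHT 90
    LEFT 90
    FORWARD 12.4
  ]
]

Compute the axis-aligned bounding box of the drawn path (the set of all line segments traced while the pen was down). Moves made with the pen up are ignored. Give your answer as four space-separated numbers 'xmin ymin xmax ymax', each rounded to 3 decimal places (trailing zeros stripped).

Answer: 0 0 148.8 0

Derivation:
Executing turtle program step by step:
Start: pos=(0,0), heading=0, pen down
REPEAT 4 [
  -- iteration 1/4 --
  PD: pen down
  REPEAT 3 [
    -- iteration 1/3 --
    RT 90: heading 0 -> 270
    LT 90: heading 270 -> 0
    FD 12.4: (0,0) -> (12.4,0) [heading=0, draw]
    -- iteration 2/3 --
    RT 90: heading 0 -> 270
    LT 90: heading 270 -> 0
    FD 12.4: (12.4,0) -> (24.8,0) [heading=0, draw]
    -- iteration 3/3 --
    RT 90: heading 0 -> 270
    LT 90: heading 270 -> 0
    FD 12.4: (24.8,0) -> (37.2,0) [heading=0, draw]
  ]
  -- iteration 2/4 --
  PD: pen down
  REPEAT 3 [
    -- iteration 1/3 --
    RT 90: heading 0 -> 270
    LT 90: heading 270 -> 0
    FD 12.4: (37.2,0) -> (49.6,0) [heading=0, draw]
    -- iteration 2/3 --
    RT 90: heading 0 -> 270
    LT 90: heading 270 -> 0
    FD 12.4: (49.6,0) -> (62,0) [heading=0, draw]
    -- iteration 3/3 --
    RT 90: heading 0 -> 270
    LT 90: heading 270 -> 0
    FD 12.4: (62,0) -> (74.4,0) [heading=0, draw]
  ]
  -- iteration 3/4 --
  PD: pen down
  REPEAT 3 [
    -- iteration 1/3 --
    RT 90: heading 0 -> 270
    LT 90: heading 270 -> 0
    FD 12.4: (74.4,0) -> (86.8,0) [heading=0, draw]
    -- iteration 2/3 --
    RT 90: heading 0 -> 270
    LT 90: heading 270 -> 0
    FD 12.4: (86.8,0) -> (99.2,0) [heading=0, draw]
    -- iteration 3/3 --
    RT 90: heading 0 -> 270
    LT 90: heading 270 -> 0
    FD 12.4: (99.2,0) -> (111.6,0) [heading=0, draw]
  ]
  -- iteration 4/4 --
  PD: pen down
  REPEAT 3 [
    -- iteration 1/3 --
    RT 90: heading 0 -> 270
    LT 90: heading 270 -> 0
    FD 12.4: (111.6,0) -> (124,0) [heading=0, draw]
    -- iteration 2/3 --
    RT 90: heading 0 -> 270
    LT 90: heading 270 -> 0
    FD 12.4: (124,0) -> (136.4,0) [heading=0, draw]
    -- iteration 3/3 --
    RT 90: heading 0 -> 270
    LT 90: heading 270 -> 0
    FD 12.4: (136.4,0) -> (148.8,0) [heading=0, draw]
  ]
]
Final: pos=(148.8,0), heading=0, 12 segment(s) drawn

Segment endpoints: x in {0, 12.4, 24.8, 37.2, 49.6, 62, 74.4, 86.8, 99.2, 111.6, 124, 136.4, 148.8}, y in {0}
xmin=0, ymin=0, xmax=148.8, ymax=0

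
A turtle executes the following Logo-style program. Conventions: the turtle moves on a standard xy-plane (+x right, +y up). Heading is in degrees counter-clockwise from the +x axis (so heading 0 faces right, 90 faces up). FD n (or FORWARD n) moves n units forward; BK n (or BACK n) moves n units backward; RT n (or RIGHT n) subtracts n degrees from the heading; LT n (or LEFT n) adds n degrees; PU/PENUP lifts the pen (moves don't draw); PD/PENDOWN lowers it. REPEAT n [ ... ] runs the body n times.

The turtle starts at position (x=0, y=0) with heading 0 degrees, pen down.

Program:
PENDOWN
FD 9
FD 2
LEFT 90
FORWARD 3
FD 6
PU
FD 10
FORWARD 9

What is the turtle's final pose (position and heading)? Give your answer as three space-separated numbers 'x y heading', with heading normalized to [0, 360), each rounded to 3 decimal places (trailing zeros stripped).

Answer: 11 28 90

Derivation:
Executing turtle program step by step:
Start: pos=(0,0), heading=0, pen down
PD: pen down
FD 9: (0,0) -> (9,0) [heading=0, draw]
FD 2: (9,0) -> (11,0) [heading=0, draw]
LT 90: heading 0 -> 90
FD 3: (11,0) -> (11,3) [heading=90, draw]
FD 6: (11,3) -> (11,9) [heading=90, draw]
PU: pen up
FD 10: (11,9) -> (11,19) [heading=90, move]
FD 9: (11,19) -> (11,28) [heading=90, move]
Final: pos=(11,28), heading=90, 4 segment(s) drawn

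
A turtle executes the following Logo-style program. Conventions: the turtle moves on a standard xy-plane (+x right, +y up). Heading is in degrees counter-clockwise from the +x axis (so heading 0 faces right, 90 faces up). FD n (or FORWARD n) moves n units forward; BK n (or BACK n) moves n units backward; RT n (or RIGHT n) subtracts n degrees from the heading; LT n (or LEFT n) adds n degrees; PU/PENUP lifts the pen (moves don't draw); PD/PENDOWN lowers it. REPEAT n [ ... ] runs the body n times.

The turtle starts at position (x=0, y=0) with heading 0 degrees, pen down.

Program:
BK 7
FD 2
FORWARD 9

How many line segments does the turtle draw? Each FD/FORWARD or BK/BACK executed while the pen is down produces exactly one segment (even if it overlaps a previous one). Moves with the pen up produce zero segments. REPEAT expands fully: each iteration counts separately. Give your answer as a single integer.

Answer: 3

Derivation:
Executing turtle program step by step:
Start: pos=(0,0), heading=0, pen down
BK 7: (0,0) -> (-7,0) [heading=0, draw]
FD 2: (-7,0) -> (-5,0) [heading=0, draw]
FD 9: (-5,0) -> (4,0) [heading=0, draw]
Final: pos=(4,0), heading=0, 3 segment(s) drawn
Segments drawn: 3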